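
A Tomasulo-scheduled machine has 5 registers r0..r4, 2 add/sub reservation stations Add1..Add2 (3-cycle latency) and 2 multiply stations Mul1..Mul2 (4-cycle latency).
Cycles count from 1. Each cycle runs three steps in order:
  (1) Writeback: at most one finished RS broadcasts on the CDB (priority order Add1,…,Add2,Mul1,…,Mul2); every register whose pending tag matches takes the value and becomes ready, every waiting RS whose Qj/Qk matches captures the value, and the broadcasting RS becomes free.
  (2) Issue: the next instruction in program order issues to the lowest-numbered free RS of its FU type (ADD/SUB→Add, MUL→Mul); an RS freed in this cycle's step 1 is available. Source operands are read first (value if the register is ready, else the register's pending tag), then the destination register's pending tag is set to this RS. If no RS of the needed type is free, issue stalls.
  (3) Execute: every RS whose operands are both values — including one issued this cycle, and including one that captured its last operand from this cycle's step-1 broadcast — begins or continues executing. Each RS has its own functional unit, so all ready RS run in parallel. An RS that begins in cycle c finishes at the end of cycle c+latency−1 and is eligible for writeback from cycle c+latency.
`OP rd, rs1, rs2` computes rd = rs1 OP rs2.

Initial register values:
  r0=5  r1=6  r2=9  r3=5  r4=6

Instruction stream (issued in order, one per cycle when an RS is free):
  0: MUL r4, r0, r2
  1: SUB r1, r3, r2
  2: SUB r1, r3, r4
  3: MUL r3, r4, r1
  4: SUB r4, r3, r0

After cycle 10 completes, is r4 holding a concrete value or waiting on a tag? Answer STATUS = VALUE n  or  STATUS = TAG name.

c1: issue MUL r4<-Mul1 | r0:5,r1:6,r2:9,r3:5,r4:Mul1
c2: issue SUB r1<-Add1 | r0:5,r1:Add1,r2:9,r3:5,r4:Mul1
c3: issue SUB r1<-Add2 | r0:5,r1:Add2,r2:9,r3:5,r4:Mul1
c4: issue MUL r3<-Mul2 | r0:5,r1:Add2,r2:9,r3:Mul2,r4:Mul1
c5: CDB Add1=-4; issue SUB r4<-Add1 | r0:5,r1:Add2,r2:9,r3:Mul2,r4:Add1
c6: CDB Mul1=45 | r0:5,r1:Add2,r2:9,r3:Mul2,r4:Add1
c7: - | r0:5,r1:Add2,r2:9,r3:Mul2,r4:Add1
c8: - | r0:5,r1:Add2,r2:9,r3:Mul2,r4:Add1
c9: CDB Add2=-40 | r0:5,r1:-40,r2:9,r3:Mul2,r4:Add1
c10: - | r0:5,r1:-40,r2:9,r3:Mul2,r4:Add1

STATUS = TAG Add1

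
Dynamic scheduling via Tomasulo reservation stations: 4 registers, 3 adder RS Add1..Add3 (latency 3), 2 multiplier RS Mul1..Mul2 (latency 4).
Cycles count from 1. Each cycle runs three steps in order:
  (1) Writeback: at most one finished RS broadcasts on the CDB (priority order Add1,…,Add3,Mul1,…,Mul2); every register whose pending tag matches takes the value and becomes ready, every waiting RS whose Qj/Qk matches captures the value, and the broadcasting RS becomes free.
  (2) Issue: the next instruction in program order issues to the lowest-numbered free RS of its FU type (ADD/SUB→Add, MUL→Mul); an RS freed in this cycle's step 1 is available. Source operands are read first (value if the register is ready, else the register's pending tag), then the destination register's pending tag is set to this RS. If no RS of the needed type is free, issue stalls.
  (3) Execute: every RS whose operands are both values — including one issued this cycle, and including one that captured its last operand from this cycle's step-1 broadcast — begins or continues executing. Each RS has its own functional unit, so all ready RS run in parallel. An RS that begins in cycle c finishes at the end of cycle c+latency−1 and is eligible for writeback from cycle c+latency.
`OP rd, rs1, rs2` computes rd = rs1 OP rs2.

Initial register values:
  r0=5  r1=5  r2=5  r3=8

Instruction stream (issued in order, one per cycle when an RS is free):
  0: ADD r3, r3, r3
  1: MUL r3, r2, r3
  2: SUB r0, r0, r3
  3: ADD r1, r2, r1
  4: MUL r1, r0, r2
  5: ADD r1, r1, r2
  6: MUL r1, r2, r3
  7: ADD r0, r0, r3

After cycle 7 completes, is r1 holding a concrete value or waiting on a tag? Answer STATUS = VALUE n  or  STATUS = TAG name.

STATUS = TAG Add3

  c1: issue ADD r3<-Add1  regs: r0:5,r1:5,r2:5,r3:Add1
  c2: issue MUL r3<-Mul1  regs: r0:5,r1:5,r2:5,r3:Mul1
  c3: issue SUB r0<-Add2  regs: r0:Add2,r1:5,r2:5,r3:Mul1
  c4: CDB Add1=16; issue ADD r1<-Add1  regs: r0:Add2,r1:Add1,r2:5,r3:Mul1
  c5: issue MUL r1<-Mul2  regs: r0:Add2,r1:Mul2,r2:5,r3:Mul1
  c6: issue ADD r1<-Add3  regs: r0:Add2,r1:Add3,r2:5,r3:Mul1
  c7: CDB Add1=10; stall  regs: r0:Add2,r1:Add3,r2:5,r3:Mul1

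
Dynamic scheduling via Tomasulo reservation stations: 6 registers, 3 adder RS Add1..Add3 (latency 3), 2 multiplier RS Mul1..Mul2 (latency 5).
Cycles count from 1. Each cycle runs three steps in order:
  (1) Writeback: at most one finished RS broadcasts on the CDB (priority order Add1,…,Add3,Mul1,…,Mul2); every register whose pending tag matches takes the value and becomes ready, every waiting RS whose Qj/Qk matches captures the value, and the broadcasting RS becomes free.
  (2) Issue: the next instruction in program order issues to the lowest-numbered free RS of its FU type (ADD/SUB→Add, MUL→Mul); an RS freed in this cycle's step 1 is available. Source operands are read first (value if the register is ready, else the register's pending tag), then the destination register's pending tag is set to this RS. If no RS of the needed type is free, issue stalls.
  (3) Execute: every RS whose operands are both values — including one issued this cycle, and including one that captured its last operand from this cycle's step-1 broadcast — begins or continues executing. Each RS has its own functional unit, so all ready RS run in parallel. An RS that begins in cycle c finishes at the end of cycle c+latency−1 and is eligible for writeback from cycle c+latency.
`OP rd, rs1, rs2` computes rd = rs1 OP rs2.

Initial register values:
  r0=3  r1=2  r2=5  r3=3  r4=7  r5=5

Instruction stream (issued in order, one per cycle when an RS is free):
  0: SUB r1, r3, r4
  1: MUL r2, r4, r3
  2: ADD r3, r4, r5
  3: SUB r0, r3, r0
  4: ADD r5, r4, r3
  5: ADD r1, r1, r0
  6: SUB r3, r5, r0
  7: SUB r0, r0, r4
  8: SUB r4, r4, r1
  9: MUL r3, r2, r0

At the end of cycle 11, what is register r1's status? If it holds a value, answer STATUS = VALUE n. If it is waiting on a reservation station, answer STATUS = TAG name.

cycle 1: issue SUB r1<-Add1 // r0:3,r1:Add1,r2:5,r3:3,r4:7,r5:5
cycle 2: issue MUL r2<-Mul1 // r0:3,r1:Add1,r2:Mul1,r3:3,r4:7,r5:5
cycle 3: issue ADD r3<-Add2 // r0:3,r1:Add1,r2:Mul1,r3:Add2,r4:7,r5:5
cycle 4: CDB Add1=-4; issue SUB r0<-Add1 // r0:Add1,r1:-4,r2:Mul1,r3:Add2,r4:7,r5:5
cycle 5: issue ADD r5<-Add3 // r0:Add1,r1:-4,r2:Mul1,r3:Add2,r4:7,r5:Add3
cycle 6: CDB Add2=12; issue ADD r1<-Add2 // r0:Add1,r1:Add2,r2:Mul1,r3:12,r4:7,r5:Add3
cycle 7: CDB Mul1=21; stall // r0:Add1,r1:Add2,r2:21,r3:12,r4:7,r5:Add3
cycle 8: stall // r0:Add1,r1:Add2,r2:21,r3:12,r4:7,r5:Add3
cycle 9: CDB Add1=9; issue SUB r3<-Add1 // r0:9,r1:Add2,r2:21,r3:Add1,r4:7,r5:Add3
cycle 10: CDB Add3=19; issue SUB r0<-Add3 // r0:Add3,r1:Add2,r2:21,r3:Add1,r4:7,r5:19
cycle 11: stall // r0:Add3,r1:Add2,r2:21,r3:Add1,r4:7,r5:19

STATUS = TAG Add2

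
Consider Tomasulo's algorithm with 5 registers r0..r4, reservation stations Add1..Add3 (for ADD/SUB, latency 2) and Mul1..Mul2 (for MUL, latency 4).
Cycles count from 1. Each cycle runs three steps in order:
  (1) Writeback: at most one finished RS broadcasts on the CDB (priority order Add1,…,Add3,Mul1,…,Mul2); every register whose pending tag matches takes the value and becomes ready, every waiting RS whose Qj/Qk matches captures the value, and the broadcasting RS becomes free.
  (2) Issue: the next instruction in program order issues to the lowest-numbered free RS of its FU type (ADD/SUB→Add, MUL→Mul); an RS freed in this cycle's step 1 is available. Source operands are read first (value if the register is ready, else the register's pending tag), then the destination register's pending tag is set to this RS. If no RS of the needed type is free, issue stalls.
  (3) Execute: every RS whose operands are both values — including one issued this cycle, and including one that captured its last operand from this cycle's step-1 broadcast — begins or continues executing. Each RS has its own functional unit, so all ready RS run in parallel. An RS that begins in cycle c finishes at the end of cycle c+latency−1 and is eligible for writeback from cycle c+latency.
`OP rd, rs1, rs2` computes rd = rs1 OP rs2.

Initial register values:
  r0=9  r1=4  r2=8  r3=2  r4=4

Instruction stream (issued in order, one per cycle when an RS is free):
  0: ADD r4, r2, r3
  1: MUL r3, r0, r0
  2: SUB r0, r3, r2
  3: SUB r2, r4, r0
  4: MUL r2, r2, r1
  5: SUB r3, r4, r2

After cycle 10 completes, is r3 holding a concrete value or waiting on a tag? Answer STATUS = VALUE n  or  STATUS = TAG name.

STATUS = TAG Add3

c1: issue ADD r4<-Add1 | r0:9,r1:4,r2:8,r3:2,r4:Add1
c2: issue MUL r3<-Mul1 | r0:9,r1:4,r2:8,r3:Mul1,r4:Add1
c3: CDB Add1=10; issue SUB r0<-Add1 | r0:Add1,r1:4,r2:8,r3:Mul1,r4:10
c4: issue SUB r2<-Add2 | r0:Add1,r1:4,r2:Add2,r3:Mul1,r4:10
c5: issue MUL r2<-Mul2 | r0:Add1,r1:4,r2:Mul2,r3:Mul1,r4:10
c6: CDB Mul1=81; issue SUB r3<-Add3 | r0:Add1,r1:4,r2:Mul2,r3:Add3,r4:10
c7: - | r0:Add1,r1:4,r2:Mul2,r3:Add3,r4:10
c8: CDB Add1=73 | r0:73,r1:4,r2:Mul2,r3:Add3,r4:10
c9: - | r0:73,r1:4,r2:Mul2,r3:Add3,r4:10
c10: CDB Add2=-63 | r0:73,r1:4,r2:Mul2,r3:Add3,r4:10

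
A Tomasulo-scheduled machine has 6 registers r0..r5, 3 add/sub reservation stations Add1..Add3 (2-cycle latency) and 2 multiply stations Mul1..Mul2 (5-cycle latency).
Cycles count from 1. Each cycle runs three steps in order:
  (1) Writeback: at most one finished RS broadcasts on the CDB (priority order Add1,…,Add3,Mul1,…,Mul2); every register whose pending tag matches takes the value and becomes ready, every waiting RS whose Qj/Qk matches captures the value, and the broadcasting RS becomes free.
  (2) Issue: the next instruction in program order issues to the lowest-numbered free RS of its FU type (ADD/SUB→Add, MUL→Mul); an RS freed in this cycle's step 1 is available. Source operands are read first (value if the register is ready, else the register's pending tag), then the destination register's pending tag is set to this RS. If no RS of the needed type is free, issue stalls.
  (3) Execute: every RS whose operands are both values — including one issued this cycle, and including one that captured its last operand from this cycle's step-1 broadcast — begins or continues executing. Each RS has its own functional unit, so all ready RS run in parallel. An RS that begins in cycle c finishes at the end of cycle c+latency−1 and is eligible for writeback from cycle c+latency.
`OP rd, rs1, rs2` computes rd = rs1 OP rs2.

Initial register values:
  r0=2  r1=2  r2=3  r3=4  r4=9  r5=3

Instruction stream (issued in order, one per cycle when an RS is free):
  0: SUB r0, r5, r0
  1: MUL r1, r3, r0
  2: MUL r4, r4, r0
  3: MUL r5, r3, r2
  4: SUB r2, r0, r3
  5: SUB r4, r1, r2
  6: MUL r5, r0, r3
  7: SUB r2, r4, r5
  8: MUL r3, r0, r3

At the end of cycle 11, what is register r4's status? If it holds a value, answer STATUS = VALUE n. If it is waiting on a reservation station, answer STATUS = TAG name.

c1: issue SUB r0<-Add1 | r0:Add1,r1:2,r2:3,r3:4,r4:9,r5:3
c2: issue MUL r1<-Mul1 | r0:Add1,r1:Mul1,r2:3,r3:4,r4:9,r5:3
c3: CDB Add1=1; issue MUL r4<-Mul2 | r0:1,r1:Mul1,r2:3,r3:4,r4:Mul2,r5:3
c4: stall | r0:1,r1:Mul1,r2:3,r3:4,r4:Mul2,r5:3
c5: stall | r0:1,r1:Mul1,r2:3,r3:4,r4:Mul2,r5:3
c6: stall | r0:1,r1:Mul1,r2:3,r3:4,r4:Mul2,r5:3
c7: stall | r0:1,r1:Mul1,r2:3,r3:4,r4:Mul2,r5:3
c8: CDB Mul1=4; issue MUL r5<-Mul1 | r0:1,r1:4,r2:3,r3:4,r4:Mul2,r5:Mul1
c9: CDB Mul2=9; issue SUB r2<-Add1 | r0:1,r1:4,r2:Add1,r3:4,r4:9,r5:Mul1
c10: issue SUB r4<-Add2 | r0:1,r1:4,r2:Add1,r3:4,r4:Add2,r5:Mul1
c11: CDB Add1=-3; issue MUL r5<-Mul2 | r0:1,r1:4,r2:-3,r3:4,r4:Add2,r5:Mul2

STATUS = TAG Add2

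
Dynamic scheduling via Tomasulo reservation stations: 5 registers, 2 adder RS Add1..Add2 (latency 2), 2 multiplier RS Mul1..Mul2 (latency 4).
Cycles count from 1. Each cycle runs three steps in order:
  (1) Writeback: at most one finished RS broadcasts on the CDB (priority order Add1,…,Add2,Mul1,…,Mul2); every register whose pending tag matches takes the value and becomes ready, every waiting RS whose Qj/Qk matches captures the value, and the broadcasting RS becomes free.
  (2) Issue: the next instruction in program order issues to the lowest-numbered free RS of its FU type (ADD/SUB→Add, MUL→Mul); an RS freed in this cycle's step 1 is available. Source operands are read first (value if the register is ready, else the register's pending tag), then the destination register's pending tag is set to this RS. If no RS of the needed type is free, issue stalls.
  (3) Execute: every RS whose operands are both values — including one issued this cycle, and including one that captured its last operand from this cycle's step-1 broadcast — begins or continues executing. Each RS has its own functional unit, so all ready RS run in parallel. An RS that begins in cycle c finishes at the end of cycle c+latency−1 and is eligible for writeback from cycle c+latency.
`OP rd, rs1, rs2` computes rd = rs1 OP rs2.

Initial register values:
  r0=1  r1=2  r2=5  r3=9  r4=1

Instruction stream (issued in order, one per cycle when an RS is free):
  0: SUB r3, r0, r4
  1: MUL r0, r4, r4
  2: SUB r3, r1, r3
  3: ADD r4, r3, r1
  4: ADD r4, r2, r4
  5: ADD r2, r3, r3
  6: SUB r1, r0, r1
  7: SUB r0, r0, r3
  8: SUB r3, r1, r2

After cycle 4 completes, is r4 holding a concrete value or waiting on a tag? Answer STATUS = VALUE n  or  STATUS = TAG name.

STATUS = TAG Add2

  c1: issue SUB r3<-Add1  regs: r0:1,r1:2,r2:5,r3:Add1,r4:1
  c2: issue MUL r0<-Mul1  regs: r0:Mul1,r1:2,r2:5,r3:Add1,r4:1
  c3: CDB Add1=0; issue SUB r3<-Add1  regs: r0:Mul1,r1:2,r2:5,r3:Add1,r4:1
  c4: issue ADD r4<-Add2  regs: r0:Mul1,r1:2,r2:5,r3:Add1,r4:Add2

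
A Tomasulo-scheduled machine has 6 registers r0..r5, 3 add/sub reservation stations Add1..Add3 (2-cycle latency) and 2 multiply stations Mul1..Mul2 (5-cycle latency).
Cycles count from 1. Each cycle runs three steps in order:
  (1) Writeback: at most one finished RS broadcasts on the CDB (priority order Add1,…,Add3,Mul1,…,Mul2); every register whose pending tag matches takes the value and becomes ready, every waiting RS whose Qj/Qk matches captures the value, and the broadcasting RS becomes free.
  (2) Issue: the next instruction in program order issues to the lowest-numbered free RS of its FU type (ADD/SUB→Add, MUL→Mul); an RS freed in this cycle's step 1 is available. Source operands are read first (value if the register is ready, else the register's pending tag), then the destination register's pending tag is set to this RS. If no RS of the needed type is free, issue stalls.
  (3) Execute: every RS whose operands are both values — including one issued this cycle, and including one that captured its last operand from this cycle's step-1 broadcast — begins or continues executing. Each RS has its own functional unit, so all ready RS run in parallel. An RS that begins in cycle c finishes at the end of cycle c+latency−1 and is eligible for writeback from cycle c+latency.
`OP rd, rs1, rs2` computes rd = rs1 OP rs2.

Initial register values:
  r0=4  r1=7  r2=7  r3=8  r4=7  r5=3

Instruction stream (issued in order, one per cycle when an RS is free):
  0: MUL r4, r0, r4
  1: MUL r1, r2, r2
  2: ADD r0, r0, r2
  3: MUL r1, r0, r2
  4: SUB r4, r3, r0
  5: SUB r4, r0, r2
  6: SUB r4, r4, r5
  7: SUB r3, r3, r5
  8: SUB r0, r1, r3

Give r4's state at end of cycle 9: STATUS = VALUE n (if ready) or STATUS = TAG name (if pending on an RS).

  c1: issue MUL r4<-Mul1  regs: r0:4,r1:7,r2:7,r3:8,r4:Mul1,r5:3
  c2: issue MUL r1<-Mul2  regs: r0:4,r1:Mul2,r2:7,r3:8,r4:Mul1,r5:3
  c3: issue ADD r0<-Add1  regs: r0:Add1,r1:Mul2,r2:7,r3:8,r4:Mul1,r5:3
  c4: stall  regs: r0:Add1,r1:Mul2,r2:7,r3:8,r4:Mul1,r5:3
  c5: CDB Add1=11; stall  regs: r0:11,r1:Mul2,r2:7,r3:8,r4:Mul1,r5:3
  c6: CDB Mul1=28; issue MUL r1<-Mul1  regs: r0:11,r1:Mul1,r2:7,r3:8,r4:28,r5:3
  c7: CDB Mul2=49; issue SUB r4<-Add1  regs: r0:11,r1:Mul1,r2:7,r3:8,r4:Add1,r5:3
  c8: issue SUB r4<-Add2  regs: r0:11,r1:Mul1,r2:7,r3:8,r4:Add2,r5:3
  c9: CDB Add1=-3; issue SUB r4<-Add1  regs: r0:11,r1:Mul1,r2:7,r3:8,r4:Add1,r5:3

STATUS = TAG Add1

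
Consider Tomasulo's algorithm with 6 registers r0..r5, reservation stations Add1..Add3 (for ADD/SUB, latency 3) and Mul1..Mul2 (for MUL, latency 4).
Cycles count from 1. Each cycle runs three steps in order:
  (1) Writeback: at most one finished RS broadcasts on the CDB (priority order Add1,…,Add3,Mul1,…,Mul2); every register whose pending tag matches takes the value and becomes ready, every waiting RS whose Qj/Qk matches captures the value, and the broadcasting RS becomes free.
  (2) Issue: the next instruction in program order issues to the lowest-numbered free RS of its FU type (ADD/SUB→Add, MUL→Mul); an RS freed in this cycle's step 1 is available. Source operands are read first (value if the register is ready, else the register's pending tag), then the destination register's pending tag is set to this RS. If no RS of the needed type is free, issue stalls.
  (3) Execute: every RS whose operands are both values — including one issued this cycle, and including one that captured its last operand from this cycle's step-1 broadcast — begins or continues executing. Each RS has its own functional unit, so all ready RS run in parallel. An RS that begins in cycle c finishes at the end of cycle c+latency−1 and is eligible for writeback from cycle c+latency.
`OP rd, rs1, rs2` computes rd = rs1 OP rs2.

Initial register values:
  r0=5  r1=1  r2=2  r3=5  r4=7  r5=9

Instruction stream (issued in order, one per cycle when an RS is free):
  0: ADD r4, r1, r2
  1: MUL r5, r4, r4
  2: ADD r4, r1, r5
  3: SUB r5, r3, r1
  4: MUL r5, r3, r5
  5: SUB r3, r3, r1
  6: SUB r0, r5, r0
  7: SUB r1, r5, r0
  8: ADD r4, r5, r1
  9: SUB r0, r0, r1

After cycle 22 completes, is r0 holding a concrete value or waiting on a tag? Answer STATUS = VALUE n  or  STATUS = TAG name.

STATUS = VALUE 10

  c1: issue ADD r4<-Add1  regs: r0:5,r1:1,r2:2,r3:5,r4:Add1,r5:9
  c2: issue MUL r5<-Mul1  regs: r0:5,r1:1,r2:2,r3:5,r4:Add1,r5:Mul1
  c3: issue ADD r4<-Add2  regs: r0:5,r1:1,r2:2,r3:5,r4:Add2,r5:Mul1
  c4: CDB Add1=3; issue SUB r5<-Add1  regs: r0:5,r1:1,r2:2,r3:5,r4:Add2,r5:Add1
  c5: issue MUL r5<-Mul2  regs: r0:5,r1:1,r2:2,r3:5,r4:Add2,r5:Mul2
  c6: issue SUB r3<-Add3  regs: r0:5,r1:1,r2:2,r3:Add3,r4:Add2,r5:Mul2
  c7: CDB Add1=4; issue SUB r0<-Add1  regs: r0:Add1,r1:1,r2:2,r3:Add3,r4:Add2,r5:Mul2
  c8: CDB Mul1=9; stall  regs: r0:Add1,r1:1,r2:2,r3:Add3,r4:Add2,r5:Mul2
  c9: CDB Add3=4; issue SUB r1<-Add3  regs: r0:Add1,r1:Add3,r2:2,r3:4,r4:Add2,r5:Mul2
  c10: stall  regs: r0:Add1,r1:Add3,r2:2,r3:4,r4:Add2,r5:Mul2
  c11: CDB Add2=10; issue ADD r4<-Add2  regs: r0:Add1,r1:Add3,r2:2,r3:4,r4:Add2,r5:Mul2
  c12: CDB Mul2=20; stall  regs: r0:Add1,r1:Add3,r2:2,r3:4,r4:Add2,r5:20
  c13: stall  regs: r0:Add1,r1:Add3,r2:2,r3:4,r4:Add2,r5:20
  c14: stall  regs: r0:Add1,r1:Add3,r2:2,r3:4,r4:Add2,r5:20
  c15: CDB Add1=15; issue SUB r0<-Add1  regs: r0:Add1,r1:Add3,r2:2,r3:4,r4:Add2,r5:20
  c16: -  regs: r0:Add1,r1:Add3,r2:2,r3:4,r4:Add2,r5:20
  c17: -  regs: r0:Add1,r1:Add3,r2:2,r3:4,r4:Add2,r5:20
  c18: CDB Add3=5  regs: r0:Add1,r1:5,r2:2,r3:4,r4:Add2,r5:20
  c19: -  regs: r0:Add1,r1:5,r2:2,r3:4,r4:Add2,r5:20
  c20: -  regs: r0:Add1,r1:5,r2:2,r3:4,r4:Add2,r5:20
  c21: CDB Add1=10  regs: r0:10,r1:5,r2:2,r3:4,r4:Add2,r5:20
  c22: CDB Add2=25  regs: r0:10,r1:5,r2:2,r3:4,r4:25,r5:20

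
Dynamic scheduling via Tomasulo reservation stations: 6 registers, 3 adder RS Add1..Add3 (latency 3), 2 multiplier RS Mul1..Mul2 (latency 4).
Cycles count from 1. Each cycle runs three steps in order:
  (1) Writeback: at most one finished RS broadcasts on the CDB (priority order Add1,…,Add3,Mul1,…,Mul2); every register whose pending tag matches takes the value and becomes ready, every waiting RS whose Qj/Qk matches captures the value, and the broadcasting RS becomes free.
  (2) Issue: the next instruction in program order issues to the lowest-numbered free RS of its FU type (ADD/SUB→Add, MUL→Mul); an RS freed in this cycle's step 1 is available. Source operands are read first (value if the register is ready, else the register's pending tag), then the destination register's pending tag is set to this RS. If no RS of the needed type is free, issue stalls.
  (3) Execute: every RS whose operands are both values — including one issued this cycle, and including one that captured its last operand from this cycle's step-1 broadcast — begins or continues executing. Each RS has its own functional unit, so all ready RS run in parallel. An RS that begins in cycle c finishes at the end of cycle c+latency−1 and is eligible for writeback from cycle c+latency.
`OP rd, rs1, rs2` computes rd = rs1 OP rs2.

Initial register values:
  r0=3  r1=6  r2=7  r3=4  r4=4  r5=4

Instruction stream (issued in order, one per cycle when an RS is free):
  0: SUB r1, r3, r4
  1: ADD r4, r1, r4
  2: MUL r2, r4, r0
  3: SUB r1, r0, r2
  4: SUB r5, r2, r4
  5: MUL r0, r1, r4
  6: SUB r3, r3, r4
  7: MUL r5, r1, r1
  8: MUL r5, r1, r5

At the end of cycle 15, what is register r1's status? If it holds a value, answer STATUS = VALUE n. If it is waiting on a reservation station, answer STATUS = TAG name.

cycle 1: issue SUB r1<-Add1 // r0:3,r1:Add1,r2:7,r3:4,r4:4,r5:4
cycle 2: issue ADD r4<-Add2 // r0:3,r1:Add1,r2:7,r3:4,r4:Add2,r5:4
cycle 3: issue MUL r2<-Mul1 // r0:3,r1:Add1,r2:Mul1,r3:4,r4:Add2,r5:4
cycle 4: CDB Add1=0; issue SUB r1<-Add1 // r0:3,r1:Add1,r2:Mul1,r3:4,r4:Add2,r5:4
cycle 5: issue SUB r5<-Add3 // r0:3,r1:Add1,r2:Mul1,r3:4,r4:Add2,r5:Add3
cycle 6: issue MUL r0<-Mul2 // r0:Mul2,r1:Add1,r2:Mul1,r3:4,r4:Add2,r5:Add3
cycle 7: CDB Add2=4; issue SUB r3<-Add2 // r0:Mul2,r1:Add1,r2:Mul1,r3:Add2,r4:4,r5:Add3
cycle 8: stall // r0:Mul2,r1:Add1,r2:Mul1,r3:Add2,r4:4,r5:Add3
cycle 9: stall // r0:Mul2,r1:Add1,r2:Mul1,r3:Add2,r4:4,r5:Add3
cycle 10: CDB Add2=0; stall // r0:Mul2,r1:Add1,r2:Mul1,r3:0,r4:4,r5:Add3
cycle 11: CDB Mul1=12; issue MUL r5<-Mul1 // r0:Mul2,r1:Add1,r2:12,r3:0,r4:4,r5:Mul1
cycle 12: stall // r0:Mul2,r1:Add1,r2:12,r3:0,r4:4,r5:Mul1
cycle 13: stall // r0:Mul2,r1:Add1,r2:12,r3:0,r4:4,r5:Mul1
cycle 14: CDB Add1=-9; stall // r0:Mul2,r1:-9,r2:12,r3:0,r4:4,r5:Mul1
cycle 15: CDB Add3=8; stall // r0:Mul2,r1:-9,r2:12,r3:0,r4:4,r5:Mul1

STATUS = VALUE -9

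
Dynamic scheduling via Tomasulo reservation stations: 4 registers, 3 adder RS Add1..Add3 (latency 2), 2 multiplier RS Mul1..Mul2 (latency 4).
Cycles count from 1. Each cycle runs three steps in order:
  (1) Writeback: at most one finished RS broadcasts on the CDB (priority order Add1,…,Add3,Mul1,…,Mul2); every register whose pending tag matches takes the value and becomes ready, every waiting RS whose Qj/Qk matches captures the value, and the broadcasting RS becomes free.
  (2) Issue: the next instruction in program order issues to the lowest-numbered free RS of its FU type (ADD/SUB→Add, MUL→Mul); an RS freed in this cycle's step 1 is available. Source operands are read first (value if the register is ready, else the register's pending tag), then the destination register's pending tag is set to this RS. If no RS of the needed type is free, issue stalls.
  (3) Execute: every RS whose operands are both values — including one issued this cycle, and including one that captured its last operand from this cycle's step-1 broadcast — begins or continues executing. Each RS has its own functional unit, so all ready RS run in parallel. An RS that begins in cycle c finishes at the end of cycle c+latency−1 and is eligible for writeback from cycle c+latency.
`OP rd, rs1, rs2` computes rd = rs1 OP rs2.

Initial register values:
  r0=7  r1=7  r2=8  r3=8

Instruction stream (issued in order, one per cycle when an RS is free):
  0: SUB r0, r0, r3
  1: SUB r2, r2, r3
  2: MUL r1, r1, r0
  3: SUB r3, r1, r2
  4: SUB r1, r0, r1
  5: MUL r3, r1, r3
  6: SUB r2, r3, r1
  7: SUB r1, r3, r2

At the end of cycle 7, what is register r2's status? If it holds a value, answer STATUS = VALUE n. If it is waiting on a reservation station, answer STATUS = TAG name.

c1: issue SUB r0<-Add1 | r0:Add1,r1:7,r2:8,r3:8
c2: issue SUB r2<-Add2 | r0:Add1,r1:7,r2:Add2,r3:8
c3: CDB Add1=-1; issue MUL r1<-Mul1 | r0:-1,r1:Mul1,r2:Add2,r3:8
c4: CDB Add2=0; issue SUB r3<-Add1 | r0:-1,r1:Mul1,r2:0,r3:Add1
c5: issue SUB r1<-Add2 | r0:-1,r1:Add2,r2:0,r3:Add1
c6: issue MUL r3<-Mul2 | r0:-1,r1:Add2,r2:0,r3:Mul2
c7: CDB Mul1=-7; issue SUB r2<-Add3 | r0:-1,r1:Add2,r2:Add3,r3:Mul2

STATUS = TAG Add3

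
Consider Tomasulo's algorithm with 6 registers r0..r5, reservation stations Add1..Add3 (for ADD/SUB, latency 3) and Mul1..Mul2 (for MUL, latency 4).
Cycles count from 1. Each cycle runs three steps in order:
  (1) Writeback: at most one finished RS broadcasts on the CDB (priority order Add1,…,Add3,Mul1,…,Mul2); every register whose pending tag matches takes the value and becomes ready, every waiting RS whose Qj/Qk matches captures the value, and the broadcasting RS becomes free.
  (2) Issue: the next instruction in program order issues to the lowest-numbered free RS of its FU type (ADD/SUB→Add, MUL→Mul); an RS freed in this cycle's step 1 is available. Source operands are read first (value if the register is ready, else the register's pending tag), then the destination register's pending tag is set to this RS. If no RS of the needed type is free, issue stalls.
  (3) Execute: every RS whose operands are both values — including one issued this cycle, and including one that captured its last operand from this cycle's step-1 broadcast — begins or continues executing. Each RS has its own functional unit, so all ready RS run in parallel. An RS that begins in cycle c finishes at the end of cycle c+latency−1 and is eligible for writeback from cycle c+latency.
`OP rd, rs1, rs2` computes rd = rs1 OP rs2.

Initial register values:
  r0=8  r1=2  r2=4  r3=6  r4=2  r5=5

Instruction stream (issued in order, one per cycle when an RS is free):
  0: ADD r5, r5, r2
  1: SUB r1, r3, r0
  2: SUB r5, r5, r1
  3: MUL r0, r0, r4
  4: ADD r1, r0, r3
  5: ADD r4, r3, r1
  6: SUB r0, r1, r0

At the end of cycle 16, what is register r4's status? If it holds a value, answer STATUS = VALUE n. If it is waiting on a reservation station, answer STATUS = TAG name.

cycle 1: issue ADD r5<-Add1 // r0:8,r1:2,r2:4,r3:6,r4:2,r5:Add1
cycle 2: issue SUB r1<-Add2 // r0:8,r1:Add2,r2:4,r3:6,r4:2,r5:Add1
cycle 3: issue SUB r5<-Add3 // r0:8,r1:Add2,r2:4,r3:6,r4:2,r5:Add3
cycle 4: CDB Add1=9; issue MUL r0<-Mul1 // r0:Mul1,r1:Add2,r2:4,r3:6,r4:2,r5:Add3
cycle 5: CDB Add2=-2; issue ADD r1<-Add1 // r0:Mul1,r1:Add1,r2:4,r3:6,r4:2,r5:Add3
cycle 6: issue ADD r4<-Add2 // r0:Mul1,r1:Add1,r2:4,r3:6,r4:Add2,r5:Add3
cycle 7: stall // r0:Mul1,r1:Add1,r2:4,r3:6,r4:Add2,r5:Add3
cycle 8: CDB Add3=11; issue SUB r0<-Add3 // r0:Add3,r1:Add1,r2:4,r3:6,r4:Add2,r5:11
cycle 9: CDB Mul1=16 // r0:Add3,r1:Add1,r2:4,r3:6,r4:Add2,r5:11
cycle 10: - // r0:Add3,r1:Add1,r2:4,r3:6,r4:Add2,r5:11
cycle 11: - // r0:Add3,r1:Add1,r2:4,r3:6,r4:Add2,r5:11
cycle 12: CDB Add1=22 // r0:Add3,r1:22,r2:4,r3:6,r4:Add2,r5:11
cycle 13: - // r0:Add3,r1:22,r2:4,r3:6,r4:Add2,r5:11
cycle 14: - // r0:Add3,r1:22,r2:4,r3:6,r4:Add2,r5:11
cycle 15: CDB Add2=28 // r0:Add3,r1:22,r2:4,r3:6,r4:28,r5:11
cycle 16: CDB Add3=6 // r0:6,r1:22,r2:4,r3:6,r4:28,r5:11

STATUS = VALUE 28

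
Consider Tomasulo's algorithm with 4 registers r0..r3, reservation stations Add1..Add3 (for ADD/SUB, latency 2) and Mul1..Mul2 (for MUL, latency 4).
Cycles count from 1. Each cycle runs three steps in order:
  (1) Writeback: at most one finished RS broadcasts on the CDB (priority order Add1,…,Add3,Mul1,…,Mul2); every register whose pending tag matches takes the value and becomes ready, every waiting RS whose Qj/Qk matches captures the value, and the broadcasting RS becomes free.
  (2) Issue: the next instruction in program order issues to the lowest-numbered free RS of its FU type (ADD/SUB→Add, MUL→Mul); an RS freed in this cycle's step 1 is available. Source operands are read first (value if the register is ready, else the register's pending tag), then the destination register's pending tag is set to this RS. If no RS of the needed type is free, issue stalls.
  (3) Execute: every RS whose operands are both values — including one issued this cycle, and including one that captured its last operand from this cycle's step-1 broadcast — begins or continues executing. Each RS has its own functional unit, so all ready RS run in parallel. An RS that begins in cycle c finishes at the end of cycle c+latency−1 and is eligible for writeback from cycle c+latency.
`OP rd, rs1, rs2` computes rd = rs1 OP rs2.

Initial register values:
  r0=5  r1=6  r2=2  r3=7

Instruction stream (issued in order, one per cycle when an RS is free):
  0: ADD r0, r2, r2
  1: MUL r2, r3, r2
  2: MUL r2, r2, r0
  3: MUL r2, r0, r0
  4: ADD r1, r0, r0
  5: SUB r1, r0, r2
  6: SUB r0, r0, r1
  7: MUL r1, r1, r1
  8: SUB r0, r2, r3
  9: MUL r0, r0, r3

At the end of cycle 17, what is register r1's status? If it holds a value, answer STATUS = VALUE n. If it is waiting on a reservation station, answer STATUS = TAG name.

  c1: issue ADD r0<-Add1  regs: r0:Add1,r1:6,r2:2,r3:7
  c2: issue MUL r2<-Mul1  regs: r0:Add1,r1:6,r2:Mul1,r3:7
  c3: CDB Add1=4; issue MUL r2<-Mul2  regs: r0:4,r1:6,r2:Mul2,r3:7
  c4: stall  regs: r0:4,r1:6,r2:Mul2,r3:7
  c5: stall  regs: r0:4,r1:6,r2:Mul2,r3:7
  c6: CDB Mul1=14; issue MUL r2<-Mul1  regs: r0:4,r1:6,r2:Mul1,r3:7
  c7: issue ADD r1<-Add1  regs: r0:4,r1:Add1,r2:Mul1,r3:7
  c8: issue SUB r1<-Add2  regs: r0:4,r1:Add2,r2:Mul1,r3:7
  c9: CDB Add1=8; issue SUB r0<-Add1  regs: r0:Add1,r1:Add2,r2:Mul1,r3:7
  c10: CDB Mul1=16; issue MUL r1<-Mul1  regs: r0:Add1,r1:Mul1,r2:16,r3:7
  c11: CDB Mul2=56; issue SUB r0<-Add3  regs: r0:Add3,r1:Mul1,r2:16,r3:7
  c12: CDB Add2=-12; issue MUL r0<-Mul2  regs: r0:Mul2,r1:Mul1,r2:16,r3:7
  c13: CDB Add3=9  regs: r0:Mul2,r1:Mul1,r2:16,r3:7
  c14: CDB Add1=16  regs: r0:Mul2,r1:Mul1,r2:16,r3:7
  c15: -  regs: r0:Mul2,r1:Mul1,r2:16,r3:7
  c16: CDB Mul1=144  regs: r0:Mul2,r1:144,r2:16,r3:7
  c17: CDB Mul2=63  regs: r0:63,r1:144,r2:16,r3:7

STATUS = VALUE 144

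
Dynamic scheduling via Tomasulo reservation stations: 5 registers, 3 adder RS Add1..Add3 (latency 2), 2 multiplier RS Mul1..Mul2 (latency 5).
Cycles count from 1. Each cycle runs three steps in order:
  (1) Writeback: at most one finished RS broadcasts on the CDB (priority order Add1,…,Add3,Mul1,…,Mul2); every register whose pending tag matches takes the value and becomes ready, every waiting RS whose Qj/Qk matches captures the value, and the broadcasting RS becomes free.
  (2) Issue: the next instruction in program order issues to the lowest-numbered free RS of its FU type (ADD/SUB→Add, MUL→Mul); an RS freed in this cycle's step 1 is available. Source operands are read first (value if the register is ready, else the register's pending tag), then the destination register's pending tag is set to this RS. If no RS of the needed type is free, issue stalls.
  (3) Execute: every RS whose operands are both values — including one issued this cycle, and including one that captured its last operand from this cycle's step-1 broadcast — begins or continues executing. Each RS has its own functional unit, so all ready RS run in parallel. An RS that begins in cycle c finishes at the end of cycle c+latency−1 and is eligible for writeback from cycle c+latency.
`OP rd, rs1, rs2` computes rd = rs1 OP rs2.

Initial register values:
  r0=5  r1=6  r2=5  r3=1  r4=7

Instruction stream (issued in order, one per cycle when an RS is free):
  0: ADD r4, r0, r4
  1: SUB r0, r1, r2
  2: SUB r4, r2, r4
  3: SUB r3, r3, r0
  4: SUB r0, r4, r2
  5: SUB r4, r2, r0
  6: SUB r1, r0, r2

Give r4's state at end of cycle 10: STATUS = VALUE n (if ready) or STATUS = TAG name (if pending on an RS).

STATUS = VALUE 17

  c1: issue ADD r4<-Add1  regs: r0:5,r1:6,r2:5,r3:1,r4:Add1
  c2: issue SUB r0<-Add2  regs: r0:Add2,r1:6,r2:5,r3:1,r4:Add1
  c3: CDB Add1=12; issue SUB r4<-Add1  regs: r0:Add2,r1:6,r2:5,r3:1,r4:Add1
  c4: CDB Add2=1; issue SUB r3<-Add2  regs: r0:1,r1:6,r2:5,r3:Add2,r4:Add1
  c5: CDB Add1=-7; issue SUB r0<-Add1  regs: r0:Add1,r1:6,r2:5,r3:Add2,r4:-7
  c6: CDB Add2=0; issue SUB r4<-Add2  regs: r0:Add1,r1:6,r2:5,r3:0,r4:Add2
  c7: CDB Add1=-12; issue SUB r1<-Add1  regs: r0:-12,r1:Add1,r2:5,r3:0,r4:Add2
  c8: -  regs: r0:-12,r1:Add1,r2:5,r3:0,r4:Add2
  c9: CDB Add1=-17  regs: r0:-12,r1:-17,r2:5,r3:0,r4:Add2
  c10: CDB Add2=17  regs: r0:-12,r1:-17,r2:5,r3:0,r4:17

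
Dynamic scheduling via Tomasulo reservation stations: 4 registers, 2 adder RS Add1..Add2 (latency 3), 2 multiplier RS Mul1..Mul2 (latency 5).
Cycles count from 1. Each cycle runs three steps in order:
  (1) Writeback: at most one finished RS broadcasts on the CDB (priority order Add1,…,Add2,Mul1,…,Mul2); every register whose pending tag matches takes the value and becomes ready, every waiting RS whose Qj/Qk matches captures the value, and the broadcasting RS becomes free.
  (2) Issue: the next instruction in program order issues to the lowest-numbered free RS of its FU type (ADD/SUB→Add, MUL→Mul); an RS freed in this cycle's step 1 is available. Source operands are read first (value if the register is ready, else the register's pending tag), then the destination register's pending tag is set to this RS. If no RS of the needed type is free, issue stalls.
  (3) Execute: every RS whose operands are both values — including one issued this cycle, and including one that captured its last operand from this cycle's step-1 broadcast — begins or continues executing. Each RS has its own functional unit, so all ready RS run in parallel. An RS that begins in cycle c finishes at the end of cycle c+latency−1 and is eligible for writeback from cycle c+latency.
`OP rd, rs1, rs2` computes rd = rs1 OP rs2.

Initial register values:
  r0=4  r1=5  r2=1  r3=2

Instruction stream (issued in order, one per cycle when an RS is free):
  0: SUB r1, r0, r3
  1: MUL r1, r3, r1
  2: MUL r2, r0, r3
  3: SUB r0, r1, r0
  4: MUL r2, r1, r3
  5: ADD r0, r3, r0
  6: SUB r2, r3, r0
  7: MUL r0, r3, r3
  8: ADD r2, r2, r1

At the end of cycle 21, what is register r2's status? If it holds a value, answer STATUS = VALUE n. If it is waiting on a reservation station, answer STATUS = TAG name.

cycle 1: issue SUB r1<-Add1 // r0:4,r1:Add1,r2:1,r3:2
cycle 2: issue MUL r1<-Mul1 // r0:4,r1:Mul1,r2:1,r3:2
cycle 3: issue MUL r2<-Mul2 // r0:4,r1:Mul1,r2:Mul2,r3:2
cycle 4: CDB Add1=2; issue SUB r0<-Add1 // r0:Add1,r1:Mul1,r2:Mul2,r3:2
cycle 5: stall // r0:Add1,r1:Mul1,r2:Mul2,r3:2
cycle 6: stall // r0:Add1,r1:Mul1,r2:Mul2,r3:2
cycle 7: stall // r0:Add1,r1:Mul1,r2:Mul2,r3:2
cycle 8: CDB Mul2=8; issue MUL r2<-Mul2 // r0:Add1,r1:Mul1,r2:Mul2,r3:2
cycle 9: CDB Mul1=4; issue ADD r0<-Add2 // r0:Add2,r1:4,r2:Mul2,r3:2
cycle 10: stall // r0:Add2,r1:4,r2:Mul2,r3:2
cycle 11: stall // r0:Add2,r1:4,r2:Mul2,r3:2
cycle 12: CDB Add1=0; issue SUB r2<-Add1 // r0:Add2,r1:4,r2:Add1,r3:2
cycle 13: issue MUL r0<-Mul1 // r0:Mul1,r1:4,r2:Add1,r3:2
cycle 14: CDB Mul2=8; stall // r0:Mul1,r1:4,r2:Add1,r3:2
cycle 15: CDB Add2=2; issue ADD r2<-Add2 // r0:Mul1,r1:4,r2:Add2,r3:2
cycle 16: - // r0:Mul1,r1:4,r2:Add2,r3:2
cycle 17: - // r0:Mul1,r1:4,r2:Add2,r3:2
cycle 18: CDB Add1=0 // r0:Mul1,r1:4,r2:Add2,r3:2
cycle 19: CDB Mul1=4 // r0:4,r1:4,r2:Add2,r3:2
cycle 20: - // r0:4,r1:4,r2:Add2,r3:2
cycle 21: CDB Add2=4 // r0:4,r1:4,r2:4,r3:2

STATUS = VALUE 4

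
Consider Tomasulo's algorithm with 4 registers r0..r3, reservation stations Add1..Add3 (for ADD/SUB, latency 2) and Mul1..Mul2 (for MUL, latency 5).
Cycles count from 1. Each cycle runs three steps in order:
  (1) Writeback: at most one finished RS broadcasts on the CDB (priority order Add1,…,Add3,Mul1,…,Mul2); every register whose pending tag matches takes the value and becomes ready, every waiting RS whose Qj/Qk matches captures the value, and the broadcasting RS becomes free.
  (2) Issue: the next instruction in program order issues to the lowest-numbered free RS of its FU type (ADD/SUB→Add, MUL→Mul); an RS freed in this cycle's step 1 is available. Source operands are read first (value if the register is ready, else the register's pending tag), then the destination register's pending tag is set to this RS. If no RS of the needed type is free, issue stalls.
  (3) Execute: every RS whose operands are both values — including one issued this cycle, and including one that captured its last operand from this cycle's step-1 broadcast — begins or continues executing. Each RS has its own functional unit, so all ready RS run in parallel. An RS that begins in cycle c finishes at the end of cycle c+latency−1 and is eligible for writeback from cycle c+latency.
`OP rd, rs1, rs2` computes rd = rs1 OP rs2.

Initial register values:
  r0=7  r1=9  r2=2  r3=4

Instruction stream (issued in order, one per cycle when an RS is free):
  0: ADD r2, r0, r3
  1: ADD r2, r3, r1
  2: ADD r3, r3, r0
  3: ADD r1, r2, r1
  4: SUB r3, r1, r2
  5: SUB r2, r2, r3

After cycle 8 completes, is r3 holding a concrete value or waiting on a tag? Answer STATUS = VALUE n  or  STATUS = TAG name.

c1: issue ADD r2<-Add1 | r0:7,r1:9,r2:Add1,r3:4
c2: issue ADD r2<-Add2 | r0:7,r1:9,r2:Add2,r3:4
c3: CDB Add1=11; issue ADD r3<-Add1 | r0:7,r1:9,r2:Add2,r3:Add1
c4: CDB Add2=13; issue ADD r1<-Add2 | r0:7,r1:Add2,r2:13,r3:Add1
c5: CDB Add1=11; issue SUB r3<-Add1 | r0:7,r1:Add2,r2:13,r3:Add1
c6: CDB Add2=22; issue SUB r2<-Add2 | r0:7,r1:22,r2:Add2,r3:Add1
c7: - | r0:7,r1:22,r2:Add2,r3:Add1
c8: CDB Add1=9 | r0:7,r1:22,r2:Add2,r3:9

STATUS = VALUE 9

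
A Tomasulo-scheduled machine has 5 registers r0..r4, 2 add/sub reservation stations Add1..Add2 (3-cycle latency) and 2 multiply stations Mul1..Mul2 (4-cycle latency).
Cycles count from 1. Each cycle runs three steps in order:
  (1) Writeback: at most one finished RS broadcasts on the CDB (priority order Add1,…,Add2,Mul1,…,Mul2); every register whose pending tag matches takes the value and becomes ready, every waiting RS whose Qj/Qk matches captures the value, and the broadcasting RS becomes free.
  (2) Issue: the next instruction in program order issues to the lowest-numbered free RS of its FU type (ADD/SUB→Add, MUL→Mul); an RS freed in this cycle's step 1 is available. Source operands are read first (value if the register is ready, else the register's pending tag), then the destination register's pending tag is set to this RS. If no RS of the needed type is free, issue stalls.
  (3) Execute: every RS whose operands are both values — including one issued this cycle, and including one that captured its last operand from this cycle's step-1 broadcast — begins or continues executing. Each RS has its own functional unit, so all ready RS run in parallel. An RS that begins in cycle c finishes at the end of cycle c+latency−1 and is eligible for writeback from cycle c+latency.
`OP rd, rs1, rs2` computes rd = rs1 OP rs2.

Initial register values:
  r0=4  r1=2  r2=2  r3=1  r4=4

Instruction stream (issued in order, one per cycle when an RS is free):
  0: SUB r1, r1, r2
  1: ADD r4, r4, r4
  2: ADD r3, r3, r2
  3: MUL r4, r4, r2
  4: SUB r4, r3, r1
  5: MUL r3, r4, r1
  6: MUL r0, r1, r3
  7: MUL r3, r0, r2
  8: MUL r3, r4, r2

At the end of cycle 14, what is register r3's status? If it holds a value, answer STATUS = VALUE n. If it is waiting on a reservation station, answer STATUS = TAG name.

STATUS = TAG Mul2

cycle 1: issue SUB r1<-Add1 // r0:4,r1:Add1,r2:2,r3:1,r4:4
cycle 2: issue ADD r4<-Add2 // r0:4,r1:Add1,r2:2,r3:1,r4:Add2
cycle 3: stall // r0:4,r1:Add1,r2:2,r3:1,r4:Add2
cycle 4: CDB Add1=0; issue ADD r3<-Add1 // r0:4,r1:0,r2:2,r3:Add1,r4:Add2
cycle 5: CDB Add2=8; issue MUL r4<-Mul1 // r0:4,r1:0,r2:2,r3:Add1,r4:Mul1
cycle 6: issue SUB r4<-Add2 // r0:4,r1:0,r2:2,r3:Add1,r4:Add2
cycle 7: CDB Add1=3; issue MUL r3<-Mul2 // r0:4,r1:0,r2:2,r3:Mul2,r4:Add2
cycle 8: stall // r0:4,r1:0,r2:2,r3:Mul2,r4:Add2
cycle 9: CDB Mul1=16; issue MUL r0<-Mul1 // r0:Mul1,r1:0,r2:2,r3:Mul2,r4:Add2
cycle 10: CDB Add2=3; stall // r0:Mul1,r1:0,r2:2,r3:Mul2,r4:3
cycle 11: stall // r0:Mul1,r1:0,r2:2,r3:Mul2,r4:3
cycle 12: stall // r0:Mul1,r1:0,r2:2,r3:Mul2,r4:3
cycle 13: stall // r0:Mul1,r1:0,r2:2,r3:Mul2,r4:3
cycle 14: CDB Mul2=0; issue MUL r3<-Mul2 // r0:Mul1,r1:0,r2:2,r3:Mul2,r4:3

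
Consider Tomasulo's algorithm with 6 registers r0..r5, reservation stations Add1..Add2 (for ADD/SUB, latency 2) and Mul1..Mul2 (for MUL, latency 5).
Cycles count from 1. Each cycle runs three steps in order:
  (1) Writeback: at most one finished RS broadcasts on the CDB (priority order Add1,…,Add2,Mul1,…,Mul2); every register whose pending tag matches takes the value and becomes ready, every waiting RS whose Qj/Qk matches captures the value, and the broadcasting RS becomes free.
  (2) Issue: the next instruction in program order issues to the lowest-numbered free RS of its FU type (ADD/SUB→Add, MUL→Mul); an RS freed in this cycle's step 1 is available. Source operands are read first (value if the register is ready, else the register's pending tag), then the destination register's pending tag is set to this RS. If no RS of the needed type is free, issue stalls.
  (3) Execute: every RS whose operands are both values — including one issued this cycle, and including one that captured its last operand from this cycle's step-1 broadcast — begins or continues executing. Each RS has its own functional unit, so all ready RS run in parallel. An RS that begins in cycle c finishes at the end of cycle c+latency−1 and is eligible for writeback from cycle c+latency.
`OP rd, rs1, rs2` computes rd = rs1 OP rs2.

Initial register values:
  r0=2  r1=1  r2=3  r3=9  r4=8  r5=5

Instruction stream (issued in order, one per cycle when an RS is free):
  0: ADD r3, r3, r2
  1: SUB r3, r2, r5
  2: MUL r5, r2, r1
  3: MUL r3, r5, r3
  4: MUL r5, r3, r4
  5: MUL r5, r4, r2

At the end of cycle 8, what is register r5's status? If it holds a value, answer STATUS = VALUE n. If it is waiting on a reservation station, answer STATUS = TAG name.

c1: issue ADD r3<-Add1 | r0:2,r1:1,r2:3,r3:Add1,r4:8,r5:5
c2: issue SUB r3<-Add2 | r0:2,r1:1,r2:3,r3:Add2,r4:8,r5:5
c3: CDB Add1=12; issue MUL r5<-Mul1 | r0:2,r1:1,r2:3,r3:Add2,r4:8,r5:Mul1
c4: CDB Add2=-2; issue MUL r3<-Mul2 | r0:2,r1:1,r2:3,r3:Mul2,r4:8,r5:Mul1
c5: stall | r0:2,r1:1,r2:3,r3:Mul2,r4:8,r5:Mul1
c6: stall | r0:2,r1:1,r2:3,r3:Mul2,r4:8,r5:Mul1
c7: stall | r0:2,r1:1,r2:3,r3:Mul2,r4:8,r5:Mul1
c8: CDB Mul1=3; issue MUL r5<-Mul1 | r0:2,r1:1,r2:3,r3:Mul2,r4:8,r5:Mul1

STATUS = TAG Mul1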